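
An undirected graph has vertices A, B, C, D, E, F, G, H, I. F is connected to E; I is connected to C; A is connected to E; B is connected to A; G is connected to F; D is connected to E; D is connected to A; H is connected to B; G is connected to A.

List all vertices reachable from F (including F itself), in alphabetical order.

A, B, D, E, F, G, H

Start at F.
Its neighbours: E, G.
Then their neighbours: A, D.
Then next layer: B.
Then next layer: H.
Nothing further is reachable.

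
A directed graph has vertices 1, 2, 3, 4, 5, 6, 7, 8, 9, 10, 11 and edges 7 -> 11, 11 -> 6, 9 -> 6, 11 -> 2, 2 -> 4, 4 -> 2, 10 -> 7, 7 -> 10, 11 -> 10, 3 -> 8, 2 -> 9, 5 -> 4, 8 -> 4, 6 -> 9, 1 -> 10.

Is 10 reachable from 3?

Explore from 3.
Distance 1: reach 8.
Distance 2: reach 4.
Distance 3: reach 2.
Distance 4: reach 9.
Distance 5: reach 6.
The search from 3 is exhausted; no directed path reaches 10.

No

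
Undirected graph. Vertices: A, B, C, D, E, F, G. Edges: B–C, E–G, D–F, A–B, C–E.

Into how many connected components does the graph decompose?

From A: component {A, B, C, E, G}.
From D: component {D, F}.
That's 2 components.

2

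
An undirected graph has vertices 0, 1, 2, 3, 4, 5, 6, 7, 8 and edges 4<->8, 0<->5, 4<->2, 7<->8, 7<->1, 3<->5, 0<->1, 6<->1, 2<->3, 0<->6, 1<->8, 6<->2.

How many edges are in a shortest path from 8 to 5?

3

Distance 0: 8.
Distance 1: 1, 4, 7.
Distance 2: 0, 2, 6.
Distance 3: 3, 5 — contains 5.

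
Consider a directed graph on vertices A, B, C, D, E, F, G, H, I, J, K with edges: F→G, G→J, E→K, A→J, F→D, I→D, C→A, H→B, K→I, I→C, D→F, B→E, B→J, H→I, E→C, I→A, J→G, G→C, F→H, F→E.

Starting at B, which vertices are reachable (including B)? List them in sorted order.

A, B, C, D, E, F, G, H, I, J, K

Start at B.
Its neighbours: E, J.
Then their neighbours: C, G, K.
Then next layer: A, I.
Then next layer: D.
Then next layer: F.
Then next layer: H.
Every vertex is now reached.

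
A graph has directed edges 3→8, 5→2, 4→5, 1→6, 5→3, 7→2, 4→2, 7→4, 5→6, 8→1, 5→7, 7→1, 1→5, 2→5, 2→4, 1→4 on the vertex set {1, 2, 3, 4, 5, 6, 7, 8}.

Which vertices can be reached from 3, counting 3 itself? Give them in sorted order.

1, 2, 3, 4, 5, 6, 7, 8

Start at 3.
Its neighbours: 8.
Then their neighbours: 1.
Then next layer: 4, 5, 6.
Then next layer: 2, 7.
Every vertex is now reached.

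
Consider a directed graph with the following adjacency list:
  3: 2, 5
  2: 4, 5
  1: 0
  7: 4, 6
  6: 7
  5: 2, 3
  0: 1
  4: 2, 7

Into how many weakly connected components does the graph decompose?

2

From 0: component {0, 1}.
From 2: component {2, 3, 4, 5, 6, 7}.
That's 2 components.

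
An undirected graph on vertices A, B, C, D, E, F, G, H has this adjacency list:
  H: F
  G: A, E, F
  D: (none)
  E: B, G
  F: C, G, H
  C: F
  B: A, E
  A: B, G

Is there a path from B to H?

Explore from B.
Distance 1: reach A, E.
Distance 2: reach G.
Distance 3: reach F.
Distance 4: reach C, H.
Found H.

Yes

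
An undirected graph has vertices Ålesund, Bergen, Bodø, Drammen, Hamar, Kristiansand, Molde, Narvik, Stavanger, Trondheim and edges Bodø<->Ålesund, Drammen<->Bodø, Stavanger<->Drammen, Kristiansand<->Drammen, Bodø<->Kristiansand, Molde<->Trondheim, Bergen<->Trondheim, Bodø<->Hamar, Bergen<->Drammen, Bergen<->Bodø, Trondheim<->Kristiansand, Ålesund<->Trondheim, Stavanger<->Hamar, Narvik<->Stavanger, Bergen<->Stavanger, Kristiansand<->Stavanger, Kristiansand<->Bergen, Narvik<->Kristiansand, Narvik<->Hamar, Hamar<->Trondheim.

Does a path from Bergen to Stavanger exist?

Yes

Explore from Bergen.
Distance 1: reach Bodø, Drammen, Kristiansand, Stavanger, Trondheim.
Found Stavanger.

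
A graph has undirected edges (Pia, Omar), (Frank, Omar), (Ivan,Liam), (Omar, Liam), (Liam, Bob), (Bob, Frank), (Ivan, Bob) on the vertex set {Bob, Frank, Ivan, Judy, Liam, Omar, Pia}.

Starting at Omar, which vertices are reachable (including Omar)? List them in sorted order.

Bob, Frank, Ivan, Liam, Omar, Pia

Start at Omar.
Its neighbours: Frank, Liam, Pia.
Then their neighbours: Bob, Ivan.
Nothing further is reachable.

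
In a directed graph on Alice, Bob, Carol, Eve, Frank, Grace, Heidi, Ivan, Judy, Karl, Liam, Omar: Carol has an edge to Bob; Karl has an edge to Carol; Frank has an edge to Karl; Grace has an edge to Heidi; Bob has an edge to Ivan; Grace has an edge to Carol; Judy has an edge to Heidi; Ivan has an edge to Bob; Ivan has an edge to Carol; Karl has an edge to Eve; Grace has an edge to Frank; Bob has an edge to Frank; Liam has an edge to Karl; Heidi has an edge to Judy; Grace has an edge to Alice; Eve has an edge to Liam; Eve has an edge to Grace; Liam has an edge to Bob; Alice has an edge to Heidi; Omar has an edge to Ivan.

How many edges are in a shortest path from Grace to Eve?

3

Distance 0: Grace.
Distance 1: Alice, Carol, Frank, Heidi.
Distance 2: Bob, Judy, Karl.
Distance 3: Eve, Ivan — contains Eve.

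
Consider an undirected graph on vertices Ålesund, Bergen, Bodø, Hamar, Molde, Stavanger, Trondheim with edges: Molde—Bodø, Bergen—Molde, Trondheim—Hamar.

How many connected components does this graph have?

4

From Ålesund: component {Ålesund}.
From Bergen: component {Bergen, Bodø, Molde}.
From Hamar: component {Hamar, Trondheim}.
From Stavanger: component {Stavanger}.
That's 4 components.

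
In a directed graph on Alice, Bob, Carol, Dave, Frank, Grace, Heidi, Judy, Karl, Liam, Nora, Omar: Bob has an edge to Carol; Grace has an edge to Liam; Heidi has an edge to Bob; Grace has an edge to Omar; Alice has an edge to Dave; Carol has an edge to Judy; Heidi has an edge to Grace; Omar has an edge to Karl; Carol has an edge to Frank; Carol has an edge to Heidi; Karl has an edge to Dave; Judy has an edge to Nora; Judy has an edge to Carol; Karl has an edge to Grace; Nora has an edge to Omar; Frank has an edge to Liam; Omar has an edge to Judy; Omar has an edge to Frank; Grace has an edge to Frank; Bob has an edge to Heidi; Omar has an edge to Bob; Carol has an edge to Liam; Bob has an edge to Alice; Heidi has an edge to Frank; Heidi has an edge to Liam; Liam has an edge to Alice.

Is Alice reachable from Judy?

Yes

Explore from Judy.
Distance 1: reach Carol, Nora.
Distance 2: reach Frank, Heidi, Liam, Omar.
Distance 3: reach Alice, Bob, Grace, Karl.
Found Alice.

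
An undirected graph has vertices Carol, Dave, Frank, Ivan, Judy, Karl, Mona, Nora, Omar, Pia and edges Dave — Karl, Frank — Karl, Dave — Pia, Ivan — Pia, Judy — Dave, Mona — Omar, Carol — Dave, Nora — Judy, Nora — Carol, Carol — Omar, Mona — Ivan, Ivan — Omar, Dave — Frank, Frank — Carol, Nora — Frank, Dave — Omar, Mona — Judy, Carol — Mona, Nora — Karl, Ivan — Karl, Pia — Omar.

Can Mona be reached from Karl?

Explore from Karl.
Distance 1: reach Dave, Frank, Ivan, Nora.
Distance 2: reach Carol, Judy, Mona, Omar, Pia.
Found Mona.

Yes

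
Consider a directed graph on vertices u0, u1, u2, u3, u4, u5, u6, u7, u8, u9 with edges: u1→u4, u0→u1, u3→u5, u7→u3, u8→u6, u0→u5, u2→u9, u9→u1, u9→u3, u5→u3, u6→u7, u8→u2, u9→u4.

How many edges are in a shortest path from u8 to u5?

Distance 0: u8.
Distance 1: u2, u6.
Distance 2: u7, u9.
Distance 3: u1, u3, u4.
Distance 4: u5 — contains u5.

4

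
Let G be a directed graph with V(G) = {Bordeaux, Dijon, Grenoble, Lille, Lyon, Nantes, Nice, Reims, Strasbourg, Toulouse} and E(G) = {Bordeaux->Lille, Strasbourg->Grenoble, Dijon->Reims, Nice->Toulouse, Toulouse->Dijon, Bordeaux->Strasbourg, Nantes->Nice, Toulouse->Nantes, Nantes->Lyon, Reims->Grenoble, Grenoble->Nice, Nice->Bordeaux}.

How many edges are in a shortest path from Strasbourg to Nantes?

4

Distance 0: Strasbourg.
Distance 1: Grenoble.
Distance 2: Nice.
Distance 3: Bordeaux, Toulouse.
Distance 4: Dijon, Lille, Nantes — contains Nantes.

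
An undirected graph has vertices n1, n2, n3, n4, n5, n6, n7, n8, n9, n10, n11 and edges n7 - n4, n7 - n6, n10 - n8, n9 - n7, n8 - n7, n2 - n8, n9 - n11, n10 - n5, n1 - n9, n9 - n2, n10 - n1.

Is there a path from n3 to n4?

No

n3 has no edges, so nothing is reachable from it.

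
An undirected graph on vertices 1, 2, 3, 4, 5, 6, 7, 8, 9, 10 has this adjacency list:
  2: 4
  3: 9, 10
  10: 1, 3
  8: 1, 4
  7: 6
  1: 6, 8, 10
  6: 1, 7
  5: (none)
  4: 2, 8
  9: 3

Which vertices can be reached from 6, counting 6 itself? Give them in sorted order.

1, 2, 3, 4, 6, 7, 8, 9, 10

Start at 6.
Its neighbours: 1, 7.
Then their neighbours: 8, 10.
Then next layer: 3, 4.
Then next layer: 2, 9.
Nothing further is reachable.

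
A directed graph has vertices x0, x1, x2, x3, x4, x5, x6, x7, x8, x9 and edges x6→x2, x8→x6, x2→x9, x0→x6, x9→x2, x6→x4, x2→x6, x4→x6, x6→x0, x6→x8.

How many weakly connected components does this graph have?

5

From x0: component {x0, x2, x4, x6, x8, x9}.
From x1: component {x1}.
From x3: component {x3}.
From x5: component {x5}.
From x7: component {x7}.
That's 5 components.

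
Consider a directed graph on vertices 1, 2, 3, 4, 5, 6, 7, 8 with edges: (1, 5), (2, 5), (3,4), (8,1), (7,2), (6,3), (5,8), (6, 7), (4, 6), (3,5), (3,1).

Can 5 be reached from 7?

Explore from 7.
Distance 1: reach 2.
Distance 2: reach 5.
Found 5.

Yes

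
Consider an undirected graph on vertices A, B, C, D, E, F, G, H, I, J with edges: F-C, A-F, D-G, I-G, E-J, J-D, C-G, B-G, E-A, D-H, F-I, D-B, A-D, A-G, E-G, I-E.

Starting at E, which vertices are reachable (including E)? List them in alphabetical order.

Start at E.
Its neighbours: A, G, I, J.
Then their neighbours: B, C, D, F.
Then next layer: H.
Every vertex is now reached.

A, B, C, D, E, F, G, H, I, J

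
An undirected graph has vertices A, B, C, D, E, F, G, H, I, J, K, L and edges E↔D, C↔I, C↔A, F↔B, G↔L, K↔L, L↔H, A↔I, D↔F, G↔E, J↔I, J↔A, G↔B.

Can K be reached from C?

Explore from C.
Distance 1: reach A, I.
Distance 2: reach J.
The search is exhausted without reaching K; it lies in a different component.

No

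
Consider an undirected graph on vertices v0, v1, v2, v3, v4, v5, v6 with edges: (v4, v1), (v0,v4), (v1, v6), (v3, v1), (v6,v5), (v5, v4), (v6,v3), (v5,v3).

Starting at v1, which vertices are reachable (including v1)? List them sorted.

Start at v1.
Its neighbours: v3, v4, v6.
Then their neighbours: v0, v5.
Nothing further is reachable.

v0, v1, v3, v4, v5, v6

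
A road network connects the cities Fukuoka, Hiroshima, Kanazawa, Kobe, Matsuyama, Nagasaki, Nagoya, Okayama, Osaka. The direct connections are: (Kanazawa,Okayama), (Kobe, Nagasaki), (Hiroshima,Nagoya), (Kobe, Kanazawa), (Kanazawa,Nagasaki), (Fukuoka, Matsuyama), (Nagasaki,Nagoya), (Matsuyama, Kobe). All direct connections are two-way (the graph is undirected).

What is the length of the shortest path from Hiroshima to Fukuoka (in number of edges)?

Distance 0: Hiroshima.
Distance 1: Nagoya.
Distance 2: Nagasaki.
Distance 3: Kanazawa, Kobe.
Distance 4: Matsuyama, Okayama.
Distance 5: Fukuoka — contains Fukuoka.

5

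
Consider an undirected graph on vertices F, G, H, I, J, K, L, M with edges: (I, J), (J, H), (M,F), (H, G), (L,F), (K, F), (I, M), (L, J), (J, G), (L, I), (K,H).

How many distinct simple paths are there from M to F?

7

M–F
M–I–J–G–H–K–F
M–I–J–H–K–F
M–I–J–L–F
M–I–L–F
M–I–L–J–G–H–K–F
M–I–L–J–H–K–F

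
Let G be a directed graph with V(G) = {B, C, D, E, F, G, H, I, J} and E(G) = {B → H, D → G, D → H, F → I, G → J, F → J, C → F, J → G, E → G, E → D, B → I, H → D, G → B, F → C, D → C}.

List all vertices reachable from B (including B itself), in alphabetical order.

Start at B.
Its neighbours: H, I.
Then their neighbours: D.
Then next layer: C, G.
Then next layer: F, J.
Nothing further is reachable.

B, C, D, F, G, H, I, J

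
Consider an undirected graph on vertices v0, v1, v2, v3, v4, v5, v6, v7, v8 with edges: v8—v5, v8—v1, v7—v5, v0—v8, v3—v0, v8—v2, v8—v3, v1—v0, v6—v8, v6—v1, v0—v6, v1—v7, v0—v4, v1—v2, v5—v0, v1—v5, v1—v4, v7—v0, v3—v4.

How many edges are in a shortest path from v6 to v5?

2

Distance 0: v6.
Distance 1: v0, v1, v8.
Distance 2: v2, v3, v4, v5, v7 — contains v5.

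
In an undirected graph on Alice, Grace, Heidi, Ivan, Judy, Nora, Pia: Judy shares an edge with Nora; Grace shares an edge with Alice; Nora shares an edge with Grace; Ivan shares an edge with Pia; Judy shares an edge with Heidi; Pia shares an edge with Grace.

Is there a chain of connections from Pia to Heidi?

Explore from Pia.
Distance 1: reach Grace, Ivan.
Distance 2: reach Alice, Nora.
Distance 3: reach Judy.
Distance 4: reach Heidi.
Found Heidi.

Yes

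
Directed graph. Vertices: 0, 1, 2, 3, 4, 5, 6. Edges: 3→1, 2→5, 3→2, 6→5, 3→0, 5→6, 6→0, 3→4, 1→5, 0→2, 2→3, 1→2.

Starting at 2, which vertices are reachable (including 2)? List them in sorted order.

Start at 2.
Its neighbours: 3, 5.
Then their neighbours: 0, 1, 4, 6.
Every vertex is now reached.

0, 1, 2, 3, 4, 5, 6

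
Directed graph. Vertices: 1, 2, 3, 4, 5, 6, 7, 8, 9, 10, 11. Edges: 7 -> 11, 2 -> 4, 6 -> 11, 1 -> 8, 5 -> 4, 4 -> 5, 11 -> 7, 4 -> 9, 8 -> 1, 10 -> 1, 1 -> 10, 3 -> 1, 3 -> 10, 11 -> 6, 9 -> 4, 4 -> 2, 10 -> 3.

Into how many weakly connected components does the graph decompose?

3

From 1: component {1, 3, 8, 10}.
From 2: component {2, 4, 5, 9}.
From 6: component {6, 7, 11}.
That's 3 components.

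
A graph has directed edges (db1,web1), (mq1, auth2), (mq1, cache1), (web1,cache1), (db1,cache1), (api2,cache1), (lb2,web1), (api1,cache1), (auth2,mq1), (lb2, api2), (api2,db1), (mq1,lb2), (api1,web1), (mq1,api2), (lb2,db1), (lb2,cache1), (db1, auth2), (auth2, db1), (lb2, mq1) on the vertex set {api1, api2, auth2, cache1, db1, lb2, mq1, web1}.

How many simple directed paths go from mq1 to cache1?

13

mq1→api2→cache1
mq1→api2→db1→cache1
mq1→api2→db1→web1→cache1
mq1→auth2→db1→cache1
mq1→auth2→db1→web1→cache1
mq1→cache1
mq1→lb2→api2→cache1
mq1→lb2→api2→db1→cache1
mq1→lb2→api2→db1→web1→cache1
mq1→lb2→cache1
mq1→lb2→db1→cache1
mq1→lb2→db1→web1→cache1
mq1→lb2→web1→cache1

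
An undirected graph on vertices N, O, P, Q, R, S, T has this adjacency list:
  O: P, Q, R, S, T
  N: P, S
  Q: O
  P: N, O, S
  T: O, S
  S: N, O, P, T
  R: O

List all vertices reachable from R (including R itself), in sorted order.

N, O, P, Q, R, S, T

Start at R.
Its neighbours: O.
Then their neighbours: P, Q, S, T.
Then next layer: N.
Every vertex is now reached.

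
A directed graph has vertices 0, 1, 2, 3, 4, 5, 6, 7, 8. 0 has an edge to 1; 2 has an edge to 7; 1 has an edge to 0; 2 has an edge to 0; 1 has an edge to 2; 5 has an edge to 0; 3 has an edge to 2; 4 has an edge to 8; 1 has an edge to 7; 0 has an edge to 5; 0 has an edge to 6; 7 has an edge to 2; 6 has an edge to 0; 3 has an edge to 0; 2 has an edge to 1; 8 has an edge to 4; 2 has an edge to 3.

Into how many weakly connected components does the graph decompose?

From 0: component {0, 1, 2, 3, 5, 6, 7}.
From 4: component {4, 8}.
That's 2 components.

2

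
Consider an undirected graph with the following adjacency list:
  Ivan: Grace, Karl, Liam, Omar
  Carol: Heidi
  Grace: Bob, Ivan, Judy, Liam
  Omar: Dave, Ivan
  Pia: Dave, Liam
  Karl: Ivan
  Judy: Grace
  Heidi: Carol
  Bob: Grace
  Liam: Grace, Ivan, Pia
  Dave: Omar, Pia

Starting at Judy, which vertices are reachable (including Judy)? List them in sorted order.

Bob, Dave, Grace, Ivan, Judy, Karl, Liam, Omar, Pia

Start at Judy.
Its neighbours: Grace.
Then their neighbours: Bob, Ivan, Liam.
Then next layer: Karl, Omar, Pia.
Then next layer: Dave.
Nothing further is reachable.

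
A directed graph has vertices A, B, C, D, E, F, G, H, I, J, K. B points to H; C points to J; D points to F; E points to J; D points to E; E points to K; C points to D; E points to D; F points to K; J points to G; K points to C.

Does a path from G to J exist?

G has no outgoing edges, so nothing is reachable from it.

No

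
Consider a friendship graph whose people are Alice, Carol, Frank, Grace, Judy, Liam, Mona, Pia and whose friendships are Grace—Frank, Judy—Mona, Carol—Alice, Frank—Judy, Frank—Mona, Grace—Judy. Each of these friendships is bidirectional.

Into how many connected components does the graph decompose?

4

From Alice: component {Alice, Carol}.
From Frank: component {Frank, Grace, Judy, Mona}.
From Liam: component {Liam}.
From Pia: component {Pia}.
That's 4 components.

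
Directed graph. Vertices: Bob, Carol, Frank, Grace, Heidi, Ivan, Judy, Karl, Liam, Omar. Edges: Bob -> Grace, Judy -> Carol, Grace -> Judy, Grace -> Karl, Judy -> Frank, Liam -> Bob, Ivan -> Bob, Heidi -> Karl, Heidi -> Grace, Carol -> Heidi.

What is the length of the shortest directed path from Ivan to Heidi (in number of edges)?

Distance 0: Ivan.
Distance 1: Bob.
Distance 2: Grace.
Distance 3: Judy, Karl.
Distance 4: Carol, Frank.
Distance 5: Heidi — contains Heidi.

5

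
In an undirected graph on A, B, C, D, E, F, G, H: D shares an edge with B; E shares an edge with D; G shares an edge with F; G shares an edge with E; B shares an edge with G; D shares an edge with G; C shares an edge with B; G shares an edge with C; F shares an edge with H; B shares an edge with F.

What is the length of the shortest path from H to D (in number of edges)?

Distance 0: H.
Distance 1: F.
Distance 2: B, G.
Distance 3: C, D, E — contains D.

3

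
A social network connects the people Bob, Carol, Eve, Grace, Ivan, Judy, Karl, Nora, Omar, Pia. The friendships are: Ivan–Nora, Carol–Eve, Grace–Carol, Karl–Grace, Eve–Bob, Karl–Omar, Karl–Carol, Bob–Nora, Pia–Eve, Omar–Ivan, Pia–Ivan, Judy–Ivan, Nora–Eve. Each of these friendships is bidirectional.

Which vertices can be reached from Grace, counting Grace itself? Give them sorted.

Bob, Carol, Eve, Grace, Ivan, Judy, Karl, Nora, Omar, Pia

Start at Grace.
Its neighbours: Carol, Karl.
Then their neighbours: Eve, Omar.
Then next layer: Bob, Ivan, Nora, Pia.
Then next layer: Judy.
Every vertex is now reached.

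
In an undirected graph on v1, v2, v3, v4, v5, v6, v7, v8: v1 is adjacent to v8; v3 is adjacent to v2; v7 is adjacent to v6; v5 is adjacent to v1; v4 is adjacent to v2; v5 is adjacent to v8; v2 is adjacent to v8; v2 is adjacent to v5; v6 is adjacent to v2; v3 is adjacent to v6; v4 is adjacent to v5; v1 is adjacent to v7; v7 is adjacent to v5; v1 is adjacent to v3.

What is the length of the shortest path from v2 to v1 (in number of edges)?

2

Distance 0: v2.
Distance 1: v3, v4, v5, v6, v8.
Distance 2: v1, v7 — contains v1.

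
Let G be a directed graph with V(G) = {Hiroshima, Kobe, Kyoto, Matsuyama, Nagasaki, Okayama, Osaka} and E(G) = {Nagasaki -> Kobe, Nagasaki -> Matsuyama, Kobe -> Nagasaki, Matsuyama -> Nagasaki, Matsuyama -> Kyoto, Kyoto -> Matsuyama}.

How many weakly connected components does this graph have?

4

From Hiroshima: component {Hiroshima}.
From Kobe: component {Kobe, Kyoto, Matsuyama, Nagasaki}.
From Okayama: component {Okayama}.
From Osaka: component {Osaka}.
That's 4 components.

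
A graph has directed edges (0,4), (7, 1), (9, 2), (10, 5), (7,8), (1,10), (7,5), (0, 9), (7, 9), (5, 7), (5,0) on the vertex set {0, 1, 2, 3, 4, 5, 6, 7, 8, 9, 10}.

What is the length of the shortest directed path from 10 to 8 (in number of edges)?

3

Distance 0: 10.
Distance 1: 5.
Distance 2: 0, 7.
Distance 3: 1, 4, 8, 9 — contains 8.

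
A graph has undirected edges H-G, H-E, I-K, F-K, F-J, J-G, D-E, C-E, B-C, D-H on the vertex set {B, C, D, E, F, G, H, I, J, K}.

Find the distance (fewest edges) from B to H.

Distance 0: B.
Distance 1: C.
Distance 2: E.
Distance 3: D, H — contains H.

3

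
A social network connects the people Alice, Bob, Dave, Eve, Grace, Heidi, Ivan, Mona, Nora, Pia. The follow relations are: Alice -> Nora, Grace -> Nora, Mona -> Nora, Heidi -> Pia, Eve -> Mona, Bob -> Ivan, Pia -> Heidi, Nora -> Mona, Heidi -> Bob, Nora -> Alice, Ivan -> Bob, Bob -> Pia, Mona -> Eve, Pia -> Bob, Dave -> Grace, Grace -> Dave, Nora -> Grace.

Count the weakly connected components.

2

From Alice: component {Alice, Dave, Eve, Grace, Mona, Nora}.
From Bob: component {Bob, Heidi, Ivan, Pia}.
That's 2 components.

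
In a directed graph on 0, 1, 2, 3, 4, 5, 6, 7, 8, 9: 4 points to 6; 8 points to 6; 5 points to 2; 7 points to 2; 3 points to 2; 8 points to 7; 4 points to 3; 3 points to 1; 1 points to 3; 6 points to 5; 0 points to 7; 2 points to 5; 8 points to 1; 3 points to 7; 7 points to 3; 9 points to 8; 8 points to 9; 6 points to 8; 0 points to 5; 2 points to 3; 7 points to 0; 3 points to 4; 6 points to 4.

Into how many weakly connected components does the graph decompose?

1

From 0: component {0, 1, 2, 3, 4, 5, 6, 7, 8, 9}.
That's 1 component.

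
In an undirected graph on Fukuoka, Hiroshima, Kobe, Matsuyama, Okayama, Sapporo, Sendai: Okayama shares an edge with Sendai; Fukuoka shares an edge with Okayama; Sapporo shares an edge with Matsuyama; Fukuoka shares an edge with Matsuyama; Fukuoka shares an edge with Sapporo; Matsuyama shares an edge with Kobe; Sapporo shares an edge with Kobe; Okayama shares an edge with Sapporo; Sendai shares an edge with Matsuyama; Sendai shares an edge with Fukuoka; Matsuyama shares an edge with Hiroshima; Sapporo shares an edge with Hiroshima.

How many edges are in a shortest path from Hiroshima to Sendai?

Distance 0: Hiroshima.
Distance 1: Matsuyama, Sapporo.
Distance 2: Fukuoka, Kobe, Okayama, Sendai — contains Sendai.

2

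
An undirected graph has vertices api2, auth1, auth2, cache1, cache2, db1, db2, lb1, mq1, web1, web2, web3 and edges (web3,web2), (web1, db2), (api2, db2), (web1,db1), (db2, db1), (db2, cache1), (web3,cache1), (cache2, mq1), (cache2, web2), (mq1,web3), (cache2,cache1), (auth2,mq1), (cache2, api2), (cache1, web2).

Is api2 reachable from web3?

Yes

Explore from web3.
Distance 1: reach cache1, mq1, web2.
Distance 2: reach auth2, cache2, db2.
Distance 3: reach api2, db1, web1.
Found api2.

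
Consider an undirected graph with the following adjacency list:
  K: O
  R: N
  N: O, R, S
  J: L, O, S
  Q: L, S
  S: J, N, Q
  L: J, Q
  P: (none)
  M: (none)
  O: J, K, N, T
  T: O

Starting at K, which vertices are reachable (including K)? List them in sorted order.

J, K, L, N, O, Q, R, S, T

Start at K.
Its neighbours: O.
Then their neighbours: J, N, T.
Then next layer: L, R, S.
Then next layer: Q.
Nothing further is reachable.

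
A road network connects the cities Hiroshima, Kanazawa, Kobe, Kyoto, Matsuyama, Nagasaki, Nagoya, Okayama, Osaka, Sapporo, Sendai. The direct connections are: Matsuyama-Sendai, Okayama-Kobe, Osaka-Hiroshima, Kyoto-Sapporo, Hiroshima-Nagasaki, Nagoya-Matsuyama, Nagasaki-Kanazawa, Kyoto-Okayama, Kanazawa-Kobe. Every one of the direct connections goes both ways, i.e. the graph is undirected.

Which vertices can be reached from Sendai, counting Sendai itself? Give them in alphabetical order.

Start at Sendai.
Its neighbours: Matsuyama.
Then their neighbours: Nagoya.
Nothing further is reachable.

Matsuyama, Nagoya, Sendai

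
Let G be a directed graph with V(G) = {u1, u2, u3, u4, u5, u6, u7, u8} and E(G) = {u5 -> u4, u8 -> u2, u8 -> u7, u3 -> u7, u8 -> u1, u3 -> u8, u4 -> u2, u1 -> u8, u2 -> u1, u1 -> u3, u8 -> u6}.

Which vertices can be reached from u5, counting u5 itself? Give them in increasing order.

u1, u2, u3, u4, u5, u6, u7, u8

Start at u5.
Its neighbours: u4.
Then their neighbours: u2.
Then next layer: u1.
Then next layer: u3, u8.
Then next layer: u6, u7.
Every vertex is now reached.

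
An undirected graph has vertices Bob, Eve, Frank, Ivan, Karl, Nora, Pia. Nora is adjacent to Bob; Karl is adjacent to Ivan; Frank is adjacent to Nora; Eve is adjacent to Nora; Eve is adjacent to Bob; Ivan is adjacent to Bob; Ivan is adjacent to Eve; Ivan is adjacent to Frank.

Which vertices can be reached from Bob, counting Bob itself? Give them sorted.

Start at Bob.
Its neighbours: Eve, Ivan, Nora.
Then their neighbours: Frank, Karl.
Nothing further is reachable.

Bob, Eve, Frank, Ivan, Karl, Nora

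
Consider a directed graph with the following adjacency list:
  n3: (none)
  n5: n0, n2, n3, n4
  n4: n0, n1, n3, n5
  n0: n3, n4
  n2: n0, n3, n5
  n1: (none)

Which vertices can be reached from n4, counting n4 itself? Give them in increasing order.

Start at n4.
Its neighbours: n0, n1, n3, n5.
Then their neighbours: n2.
Every vertex is now reached.

n0, n1, n2, n3, n4, n5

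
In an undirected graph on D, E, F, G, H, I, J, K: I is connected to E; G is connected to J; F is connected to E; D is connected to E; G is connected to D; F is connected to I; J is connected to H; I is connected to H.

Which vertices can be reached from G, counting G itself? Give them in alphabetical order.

Start at G.
Its neighbours: D, J.
Then their neighbours: E, H.
Then next layer: F, I.
Nothing further is reachable.

D, E, F, G, H, I, J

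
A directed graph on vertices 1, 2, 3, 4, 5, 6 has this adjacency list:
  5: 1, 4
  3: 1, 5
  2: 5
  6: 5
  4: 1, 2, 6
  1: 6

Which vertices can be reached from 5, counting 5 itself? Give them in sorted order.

Start at 5.
Its neighbours: 1, 4.
Then their neighbours: 2, 6.
Nothing further is reachable.

1, 2, 4, 5, 6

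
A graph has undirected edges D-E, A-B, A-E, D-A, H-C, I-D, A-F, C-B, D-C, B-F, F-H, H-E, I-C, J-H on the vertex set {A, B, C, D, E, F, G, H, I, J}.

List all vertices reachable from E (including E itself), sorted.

A, B, C, D, E, F, H, I, J

Start at E.
Its neighbours: A, D, H.
Then their neighbours: B, C, F, I, J.
Nothing further is reachable.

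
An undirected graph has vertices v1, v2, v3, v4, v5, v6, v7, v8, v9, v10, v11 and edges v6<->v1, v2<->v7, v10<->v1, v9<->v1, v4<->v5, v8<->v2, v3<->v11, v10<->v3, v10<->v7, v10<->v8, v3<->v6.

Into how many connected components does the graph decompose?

From v1: component {v1, v2, v3, v6, v7, v8, v9, v10, v11}.
From v4: component {v4, v5}.
That's 2 components.

2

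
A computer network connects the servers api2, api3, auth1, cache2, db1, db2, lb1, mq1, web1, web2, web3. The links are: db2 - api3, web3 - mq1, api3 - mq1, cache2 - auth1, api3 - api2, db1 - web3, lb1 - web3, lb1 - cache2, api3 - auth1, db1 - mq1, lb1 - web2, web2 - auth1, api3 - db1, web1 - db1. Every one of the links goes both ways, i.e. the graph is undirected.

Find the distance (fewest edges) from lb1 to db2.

Distance 0: lb1.
Distance 1: cache2, web2, web3.
Distance 2: auth1, db1, mq1.
Distance 3: api3, web1.
Distance 4: api2, db2 — contains db2.

4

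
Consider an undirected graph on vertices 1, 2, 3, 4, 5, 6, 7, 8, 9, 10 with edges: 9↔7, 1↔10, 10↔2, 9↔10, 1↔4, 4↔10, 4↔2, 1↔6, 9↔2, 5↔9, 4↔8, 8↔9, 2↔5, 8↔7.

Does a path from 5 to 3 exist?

Explore from 5.
Distance 1: reach 2, 9.
Distance 2: reach 4, 7, 8, 10.
Distance 3: reach 1.
Distance 4: reach 6.
The search is exhausted without reaching 3; it lies in a different component.

No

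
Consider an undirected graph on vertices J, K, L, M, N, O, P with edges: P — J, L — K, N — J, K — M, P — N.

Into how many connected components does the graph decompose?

3

From J: component {J, N, P}.
From K: component {K, L, M}.
From O: component {O}.
That's 3 components.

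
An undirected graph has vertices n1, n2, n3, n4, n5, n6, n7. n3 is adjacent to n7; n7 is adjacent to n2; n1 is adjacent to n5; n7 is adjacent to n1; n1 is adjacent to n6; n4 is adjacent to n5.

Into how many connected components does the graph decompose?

1

From n1: component {n1, n2, n3, n4, n5, n6, n7}.
That's 1 component.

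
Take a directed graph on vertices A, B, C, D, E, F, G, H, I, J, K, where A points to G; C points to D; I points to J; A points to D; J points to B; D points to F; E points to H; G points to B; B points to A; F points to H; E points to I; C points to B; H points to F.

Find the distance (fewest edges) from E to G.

5

Distance 0: E.
Distance 1: H, I.
Distance 2: F, J.
Distance 3: B.
Distance 4: A.
Distance 5: D, G — contains G.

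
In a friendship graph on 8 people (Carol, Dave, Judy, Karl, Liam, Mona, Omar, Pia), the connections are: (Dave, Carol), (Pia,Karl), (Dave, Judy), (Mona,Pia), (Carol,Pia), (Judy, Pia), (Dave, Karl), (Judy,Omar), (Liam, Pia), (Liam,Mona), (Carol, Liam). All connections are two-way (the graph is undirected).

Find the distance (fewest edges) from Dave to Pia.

Distance 0: Dave.
Distance 1: Carol, Judy, Karl.
Distance 2: Liam, Omar, Pia — contains Pia.

2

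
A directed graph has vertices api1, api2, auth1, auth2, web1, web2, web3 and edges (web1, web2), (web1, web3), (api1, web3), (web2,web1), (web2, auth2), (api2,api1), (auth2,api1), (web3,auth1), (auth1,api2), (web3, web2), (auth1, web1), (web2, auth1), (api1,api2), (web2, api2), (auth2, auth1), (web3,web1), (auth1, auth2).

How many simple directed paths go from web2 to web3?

8

web2→api2→api1→web3
web2→auth1→api2→api1→web3
web2→auth1→auth2→api1→web3
web2→auth1→web1→web3
web2→auth2→api1→web3
web2→auth2→auth1→api2→api1→web3
web2→auth2→auth1→web1→web3
web2→web1→web3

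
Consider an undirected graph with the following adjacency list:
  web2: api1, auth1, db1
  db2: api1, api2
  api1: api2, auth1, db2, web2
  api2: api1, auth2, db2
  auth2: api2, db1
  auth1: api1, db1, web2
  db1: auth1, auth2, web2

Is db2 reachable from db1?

Explore from db1.
Distance 1: reach auth1, auth2, web2.
Distance 2: reach api1, api2.
Distance 3: reach db2.
Found db2.

Yes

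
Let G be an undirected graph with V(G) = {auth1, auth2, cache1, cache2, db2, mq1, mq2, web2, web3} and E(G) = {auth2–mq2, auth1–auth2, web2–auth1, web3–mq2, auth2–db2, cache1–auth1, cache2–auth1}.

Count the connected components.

From auth1: component {auth1, auth2, cache1, cache2, db2, mq2, web2, web3}.
From mq1: component {mq1}.
That's 2 components.

2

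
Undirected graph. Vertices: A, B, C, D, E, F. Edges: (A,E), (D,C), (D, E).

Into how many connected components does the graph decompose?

From A: component {A, C, D, E}.
From B: component {B}.
From F: component {F}.
That's 3 components.

3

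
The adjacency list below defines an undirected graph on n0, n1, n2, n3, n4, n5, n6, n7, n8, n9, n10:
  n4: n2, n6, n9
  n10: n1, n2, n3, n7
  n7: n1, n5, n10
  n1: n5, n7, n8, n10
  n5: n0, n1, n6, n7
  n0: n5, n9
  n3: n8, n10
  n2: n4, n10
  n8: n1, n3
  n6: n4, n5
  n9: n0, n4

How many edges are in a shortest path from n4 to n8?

Distance 0: n4.
Distance 1: n2, n6, n9.
Distance 2: n0, n5, n10.
Distance 3: n1, n3, n7.
Distance 4: n8 — contains n8.

4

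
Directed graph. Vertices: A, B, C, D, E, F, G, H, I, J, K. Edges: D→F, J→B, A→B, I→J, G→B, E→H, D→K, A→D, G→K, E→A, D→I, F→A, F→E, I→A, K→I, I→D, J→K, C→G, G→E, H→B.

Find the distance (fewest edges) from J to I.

Distance 0: J.
Distance 1: B, K.
Distance 2: I — contains I.

2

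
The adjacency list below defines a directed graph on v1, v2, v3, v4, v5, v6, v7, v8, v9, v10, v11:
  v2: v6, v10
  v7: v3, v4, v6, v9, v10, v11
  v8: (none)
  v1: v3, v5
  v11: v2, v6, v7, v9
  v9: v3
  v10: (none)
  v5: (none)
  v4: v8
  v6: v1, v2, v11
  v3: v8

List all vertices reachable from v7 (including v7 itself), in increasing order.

Start at v7.
Its neighbours: v3, v4, v6, v9, v10, v11.
Then their neighbours: v1, v2, v8.
Then next layer: v5.
Every vertex is now reached.

v1, v2, v3, v4, v5, v6, v7, v8, v9, v10, v11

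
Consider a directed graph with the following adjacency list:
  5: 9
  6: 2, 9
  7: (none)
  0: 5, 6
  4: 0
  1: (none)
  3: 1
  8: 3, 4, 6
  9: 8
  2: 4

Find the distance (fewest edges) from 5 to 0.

Distance 0: 5.
Distance 1: 9.
Distance 2: 8.
Distance 3: 3, 4, 6.
Distance 4: 0, 1, 2 — contains 0.

4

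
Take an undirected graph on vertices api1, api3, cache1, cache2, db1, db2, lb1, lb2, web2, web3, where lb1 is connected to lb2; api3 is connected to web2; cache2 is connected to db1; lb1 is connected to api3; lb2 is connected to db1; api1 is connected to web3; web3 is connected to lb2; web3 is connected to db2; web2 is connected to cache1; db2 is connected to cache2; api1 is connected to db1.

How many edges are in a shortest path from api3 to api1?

4

Distance 0: api3.
Distance 1: lb1, web2.
Distance 2: cache1, lb2.
Distance 3: db1, web3.
Distance 4: api1, cache2, db2 — contains api1.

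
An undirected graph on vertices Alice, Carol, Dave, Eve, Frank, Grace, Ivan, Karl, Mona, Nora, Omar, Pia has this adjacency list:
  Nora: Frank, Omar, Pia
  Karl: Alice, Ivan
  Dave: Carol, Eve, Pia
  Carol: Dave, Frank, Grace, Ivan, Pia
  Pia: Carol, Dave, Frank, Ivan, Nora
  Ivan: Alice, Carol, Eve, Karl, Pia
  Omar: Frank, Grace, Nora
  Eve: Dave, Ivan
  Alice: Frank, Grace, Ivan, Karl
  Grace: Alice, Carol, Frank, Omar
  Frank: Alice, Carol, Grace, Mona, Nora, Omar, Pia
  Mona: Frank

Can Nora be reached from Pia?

Yes

Explore from Pia.
Distance 1: reach Carol, Dave, Frank, Ivan, Nora.
Found Nora.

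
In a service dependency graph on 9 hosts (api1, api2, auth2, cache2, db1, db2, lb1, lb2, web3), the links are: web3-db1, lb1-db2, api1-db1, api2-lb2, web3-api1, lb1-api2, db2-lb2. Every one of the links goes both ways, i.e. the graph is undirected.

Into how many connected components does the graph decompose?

From api1: component {api1, db1, web3}.
From api2: component {api2, db2, lb1, lb2}.
From auth2: component {auth2}.
From cache2: component {cache2}.
That's 4 components.

4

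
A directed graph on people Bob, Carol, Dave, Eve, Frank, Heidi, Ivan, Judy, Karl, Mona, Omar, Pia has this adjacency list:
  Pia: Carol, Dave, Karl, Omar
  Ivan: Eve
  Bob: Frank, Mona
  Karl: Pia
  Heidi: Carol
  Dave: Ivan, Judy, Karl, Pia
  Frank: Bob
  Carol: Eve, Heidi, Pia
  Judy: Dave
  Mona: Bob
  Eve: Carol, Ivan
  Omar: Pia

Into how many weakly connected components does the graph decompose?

2

From Bob: component {Bob, Frank, Mona}.
From Carol: component {Carol, Dave, Eve, Heidi, Ivan, Judy, Karl, Omar, Pia}.
That's 2 components.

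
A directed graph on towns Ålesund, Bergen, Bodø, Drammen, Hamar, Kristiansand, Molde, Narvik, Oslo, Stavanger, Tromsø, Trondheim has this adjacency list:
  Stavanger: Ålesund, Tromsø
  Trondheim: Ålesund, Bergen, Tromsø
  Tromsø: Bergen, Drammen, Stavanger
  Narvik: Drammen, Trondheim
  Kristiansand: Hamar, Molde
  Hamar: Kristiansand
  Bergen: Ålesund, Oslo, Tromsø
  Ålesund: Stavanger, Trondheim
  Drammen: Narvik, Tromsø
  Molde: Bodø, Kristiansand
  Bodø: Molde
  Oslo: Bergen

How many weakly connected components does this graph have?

From Ålesund: component {Ålesund, Bergen, Drammen, Narvik, Oslo, Stavanger, Tromsø, Trondheim}.
From Bodø: component {Bodø, Hamar, Kristiansand, Molde}.
That's 2 components.

2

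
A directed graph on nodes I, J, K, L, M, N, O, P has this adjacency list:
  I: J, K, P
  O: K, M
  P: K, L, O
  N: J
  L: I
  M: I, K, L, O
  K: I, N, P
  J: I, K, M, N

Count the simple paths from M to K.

M→I→J→K
M→I→K
M→I→P→K
M→I→P→O→K
M→K
M→L→I→J→K
M→L→I→K
M→L→I→P→K
M→L→I→P→O→K
M→O→K

10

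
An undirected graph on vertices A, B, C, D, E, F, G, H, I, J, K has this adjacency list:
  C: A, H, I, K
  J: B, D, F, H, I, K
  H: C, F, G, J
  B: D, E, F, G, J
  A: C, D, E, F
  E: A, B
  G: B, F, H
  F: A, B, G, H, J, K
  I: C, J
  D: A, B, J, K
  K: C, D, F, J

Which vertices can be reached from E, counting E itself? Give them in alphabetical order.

A, B, C, D, E, F, G, H, I, J, K

Start at E.
Its neighbours: A, B.
Then their neighbours: C, D, F, G, J.
Then next layer: H, I, K.
Every vertex is now reached.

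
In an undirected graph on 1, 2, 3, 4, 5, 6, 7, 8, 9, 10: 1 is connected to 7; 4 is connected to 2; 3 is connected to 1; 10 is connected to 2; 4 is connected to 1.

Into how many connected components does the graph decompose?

From 1: component {1, 2, 3, 4, 7, 10}.
From 5: component {5}.
From 6: component {6}.
From 8: component {8}.
From 9: component {9}.
That's 5 components.

5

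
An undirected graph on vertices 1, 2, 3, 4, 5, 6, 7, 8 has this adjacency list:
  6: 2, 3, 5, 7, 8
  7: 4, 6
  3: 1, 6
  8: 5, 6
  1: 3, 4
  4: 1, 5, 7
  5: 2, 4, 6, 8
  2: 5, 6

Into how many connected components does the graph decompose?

From 1: component {1, 2, 3, 4, 5, 6, 7, 8}.
That's 1 component.

1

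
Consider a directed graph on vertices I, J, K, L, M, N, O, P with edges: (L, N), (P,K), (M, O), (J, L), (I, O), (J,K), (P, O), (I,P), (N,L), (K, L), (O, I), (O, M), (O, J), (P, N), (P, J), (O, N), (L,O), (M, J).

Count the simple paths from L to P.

1

L→O→I→P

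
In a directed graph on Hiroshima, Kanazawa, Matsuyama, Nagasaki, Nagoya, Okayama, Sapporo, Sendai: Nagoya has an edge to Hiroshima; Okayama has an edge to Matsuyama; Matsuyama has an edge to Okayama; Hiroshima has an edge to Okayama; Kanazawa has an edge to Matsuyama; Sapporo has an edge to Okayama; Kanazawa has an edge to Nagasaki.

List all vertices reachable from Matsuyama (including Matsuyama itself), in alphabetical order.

Matsuyama, Okayama

Start at Matsuyama.
Its neighbours: Okayama.
Nothing further is reachable.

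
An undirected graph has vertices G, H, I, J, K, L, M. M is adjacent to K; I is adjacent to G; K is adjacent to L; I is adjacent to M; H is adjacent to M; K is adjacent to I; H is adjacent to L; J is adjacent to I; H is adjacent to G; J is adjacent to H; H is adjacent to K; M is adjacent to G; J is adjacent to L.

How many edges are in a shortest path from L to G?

Distance 0: L.
Distance 1: H, J, K.
Distance 2: G, I, M — contains G.

2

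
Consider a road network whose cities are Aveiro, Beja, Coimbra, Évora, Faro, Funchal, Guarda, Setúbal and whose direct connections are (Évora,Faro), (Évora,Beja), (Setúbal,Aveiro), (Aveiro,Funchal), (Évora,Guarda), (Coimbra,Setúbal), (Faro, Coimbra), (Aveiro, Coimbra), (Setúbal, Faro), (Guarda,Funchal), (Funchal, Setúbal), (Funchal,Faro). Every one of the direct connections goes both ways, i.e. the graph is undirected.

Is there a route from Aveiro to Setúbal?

Yes

Explore from Aveiro.
Distance 1: reach Coimbra, Funchal, Setúbal.
Found Setúbal.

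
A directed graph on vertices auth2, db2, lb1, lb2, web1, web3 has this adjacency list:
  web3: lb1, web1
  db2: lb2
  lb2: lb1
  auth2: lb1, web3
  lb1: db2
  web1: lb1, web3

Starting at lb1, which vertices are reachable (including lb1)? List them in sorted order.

db2, lb1, lb2

Start at lb1.
Its neighbours: db2.
Then their neighbours: lb2.
Nothing further is reachable.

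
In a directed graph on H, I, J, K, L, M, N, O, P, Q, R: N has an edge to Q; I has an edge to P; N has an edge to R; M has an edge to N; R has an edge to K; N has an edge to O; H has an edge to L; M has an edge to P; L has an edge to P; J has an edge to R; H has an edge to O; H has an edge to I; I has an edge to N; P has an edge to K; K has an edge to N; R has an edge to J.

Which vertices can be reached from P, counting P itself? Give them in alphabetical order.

J, K, N, O, P, Q, R

Start at P.
Its neighbours: K.
Then their neighbours: N.
Then next layer: O, Q, R.
Then next layer: J.
Nothing further is reachable.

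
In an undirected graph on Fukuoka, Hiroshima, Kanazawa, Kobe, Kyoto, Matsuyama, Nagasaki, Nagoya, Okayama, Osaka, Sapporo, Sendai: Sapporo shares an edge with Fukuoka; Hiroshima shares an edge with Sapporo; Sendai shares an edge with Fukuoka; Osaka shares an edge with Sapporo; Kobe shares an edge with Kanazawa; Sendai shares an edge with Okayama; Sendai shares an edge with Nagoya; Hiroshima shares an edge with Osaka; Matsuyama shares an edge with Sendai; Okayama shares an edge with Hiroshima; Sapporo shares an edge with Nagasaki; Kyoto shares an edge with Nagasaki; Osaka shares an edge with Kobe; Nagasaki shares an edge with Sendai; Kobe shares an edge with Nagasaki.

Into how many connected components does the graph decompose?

From Fukuoka: component {Fukuoka, Hiroshima, Kanazawa, Kobe, Kyoto, Matsuyama, Nagasaki, Nagoya, Okayama, Osaka, Sapporo, Sendai}.
That's 1 component.

1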